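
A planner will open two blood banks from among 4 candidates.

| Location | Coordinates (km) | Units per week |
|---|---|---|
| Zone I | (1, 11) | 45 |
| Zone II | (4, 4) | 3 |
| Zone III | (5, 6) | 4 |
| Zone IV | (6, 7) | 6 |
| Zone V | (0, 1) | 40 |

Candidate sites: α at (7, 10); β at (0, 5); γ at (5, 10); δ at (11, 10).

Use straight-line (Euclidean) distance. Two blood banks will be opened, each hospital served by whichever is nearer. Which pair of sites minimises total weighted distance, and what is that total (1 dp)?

Evaluate every pair (each demand assigned to the nearer of the two):
  {β, γ}: total = 392.9
  {α, β}: total = 483.0
  {β, δ}: total = 501.5
  {α, γ}: total = 650.6
  {γ, δ}: total = 650.6
  {α, δ}: total = 786.8
Best pair: {β, γ} with total 392.9.

{β, γ}, total 392.9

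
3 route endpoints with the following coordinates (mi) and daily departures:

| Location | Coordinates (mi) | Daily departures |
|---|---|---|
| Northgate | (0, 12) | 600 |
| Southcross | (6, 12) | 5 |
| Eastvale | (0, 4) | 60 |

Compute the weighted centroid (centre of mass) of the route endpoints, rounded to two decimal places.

The minimiser of Σwᵢ‖p−pᵢ‖² is the weighted centroid p* = (Σwᵢpᵢ)/(Σwᵢ).
Σwᵢ = 665.
Σwᵢxᵢ = 600·0 + 5·6 + 60·0 = 30.
Σwᵢyᵢ = 600·12 + 5·12 + 60·4 = 7500.
x* = 30/665 = 0.05, y* = 7500/665 = 11.28.

(0.05, 11.28)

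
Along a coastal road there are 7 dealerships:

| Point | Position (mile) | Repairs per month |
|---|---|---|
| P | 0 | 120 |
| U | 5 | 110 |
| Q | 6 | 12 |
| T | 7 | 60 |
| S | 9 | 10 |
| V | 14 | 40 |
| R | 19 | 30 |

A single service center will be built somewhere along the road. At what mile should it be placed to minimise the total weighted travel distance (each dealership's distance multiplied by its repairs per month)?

For a sum of weighted absolute distances on a line, the optimum is the weighted median (not the mean). Total weight W = 382; half-weight = 191.
Sort by position and accumulate weight:
  mile 0 (P, w=120) → cum 120
  mile 5 (U, w=110) → cum 230  ≥ 191 → median here
  mile 6 (Q, w=12) → cum 242
  mile 7 (T, w=60) → cum 302
  mile 9 (S, w=10) → cum 312
  mile 14 (V, w=40) → cum 352
  mile 19 (R, w=30) → cum 382
Optimal location: mile 5.

x = 5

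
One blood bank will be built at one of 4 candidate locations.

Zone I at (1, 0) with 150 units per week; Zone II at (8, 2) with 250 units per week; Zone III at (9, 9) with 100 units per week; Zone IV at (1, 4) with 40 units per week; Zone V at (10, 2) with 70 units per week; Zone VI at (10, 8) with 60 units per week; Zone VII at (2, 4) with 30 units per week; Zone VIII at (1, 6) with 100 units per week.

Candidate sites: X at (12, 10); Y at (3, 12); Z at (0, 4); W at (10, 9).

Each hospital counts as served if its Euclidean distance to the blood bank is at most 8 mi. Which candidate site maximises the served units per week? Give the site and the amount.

Coverage radius r = 8 mi; a point is covered iff (Δx)²+(Δy)² ≤ 8² = 64.
  X (12, 10): covers {Zone III, Zone VI} → 160
  Y (3, 12): covers {Zone III, Zone VIII} → 200
  Z (0, 4): covers {Zone I, Zone IV, Zone VII, Zone VIII} → 320
  W (10, 9): covers {Zone II, Zone III, Zone V, Zone VI} → 480
Maximum coverage at W: 480 units per week.

W, covering 480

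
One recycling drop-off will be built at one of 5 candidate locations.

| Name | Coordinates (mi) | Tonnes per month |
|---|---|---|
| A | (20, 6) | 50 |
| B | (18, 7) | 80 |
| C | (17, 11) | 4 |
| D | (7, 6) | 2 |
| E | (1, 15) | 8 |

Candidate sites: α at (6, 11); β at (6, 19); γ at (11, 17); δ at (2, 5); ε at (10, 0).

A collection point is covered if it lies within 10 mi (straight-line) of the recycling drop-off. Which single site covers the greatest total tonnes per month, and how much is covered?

α, covering 10

Coverage radius r = 10 mi; a point is covered iff (Δx)²+(Δy)² ≤ 10² = 100.
  α (6, 11): covers {D, E} → 10
  β (6, 19): covers {E} → 8
  γ (11, 17): covers {C} → 4
  δ (2, 5): covers {D} → 2
  ε (10, 0): covers {D} → 2
Maximum coverage at α: 10 tonnes per month.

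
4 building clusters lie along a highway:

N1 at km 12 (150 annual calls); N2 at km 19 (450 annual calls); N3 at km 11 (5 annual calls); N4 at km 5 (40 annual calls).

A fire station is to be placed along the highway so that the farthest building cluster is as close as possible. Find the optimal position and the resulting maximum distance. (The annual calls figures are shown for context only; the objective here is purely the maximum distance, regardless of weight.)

location 12, max distance 7

The 1-center on a line is the midpoint of the two extreme points: leftmost at 5, rightmost at 19.
Optimal location = (5 + 19)/2 = 12; maximum distance = (19 − 5)/2 = 7.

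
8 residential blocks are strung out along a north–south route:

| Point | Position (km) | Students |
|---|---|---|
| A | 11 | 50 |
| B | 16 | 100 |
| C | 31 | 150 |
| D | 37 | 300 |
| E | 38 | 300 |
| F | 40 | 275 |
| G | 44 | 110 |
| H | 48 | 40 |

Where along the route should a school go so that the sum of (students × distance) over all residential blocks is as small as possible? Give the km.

x = 38

For a sum of weighted absolute distances on a line, the optimum is the weighted median (not the mean). Total weight W = 1325; half-weight = 662.5.
Sort by position and accumulate weight:
  km 11 (A, w=50) → cum 50
  km 16 (B, w=100) → cum 150
  km 31 (C, w=150) → cum 300
  km 37 (D, w=300) → cum 600
  km 38 (E, w=300) → cum 900  ≥ 662.5 → median here
  km 40 (F, w=275) → cum 1175
  km 44 (G, w=110) → cum 1285
  km 48 (H, w=40) → cum 1325
Optimal location: km 38.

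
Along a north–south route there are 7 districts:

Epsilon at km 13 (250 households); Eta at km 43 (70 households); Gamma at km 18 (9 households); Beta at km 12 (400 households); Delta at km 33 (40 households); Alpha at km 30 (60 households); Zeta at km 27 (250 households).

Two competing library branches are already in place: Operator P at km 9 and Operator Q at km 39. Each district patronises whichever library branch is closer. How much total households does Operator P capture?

659

The indifferent point is the midpoint (9+39)/2 = 24; districts left of it (closer to Operator P at 9) go to Operator P, those right go to Operator Q.
  Beta at 12 (w=400) → Operator P
  Epsilon at 13 (w=250) → Operator P
  Gamma at 18 (w=9) → Operator P
  Zeta at 27 (w=250) → Operator Q
  Alpha at 30 (w=60) → Operator Q
  Delta at 33 (w=40) → Operator Q
  Eta at 43 (w=70) → Operator Q
Operator P captures 659; Operator Q captures 420.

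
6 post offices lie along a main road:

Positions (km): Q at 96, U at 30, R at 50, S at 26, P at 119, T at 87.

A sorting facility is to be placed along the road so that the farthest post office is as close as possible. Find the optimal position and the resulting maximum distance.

The 1-center on a line is the midpoint of the two extreme points: leftmost at 26, rightmost at 119.
Optimal location = (26 + 119)/2 = 72.5; maximum distance = (119 − 26)/2 = 46.5.

location 72.5, max distance 46.5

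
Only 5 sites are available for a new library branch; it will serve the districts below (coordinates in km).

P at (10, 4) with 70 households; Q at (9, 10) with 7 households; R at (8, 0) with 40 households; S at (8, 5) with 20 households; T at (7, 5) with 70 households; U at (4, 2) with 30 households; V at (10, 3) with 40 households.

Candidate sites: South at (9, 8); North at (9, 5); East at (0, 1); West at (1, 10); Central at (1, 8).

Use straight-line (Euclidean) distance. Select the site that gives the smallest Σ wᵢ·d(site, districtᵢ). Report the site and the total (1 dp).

North, total 762.3 km

Total weighted distance at each candidate:
  South (9, 8): total = 1379.0
  North (9, 5): total = 762.3
  East (0, 1): total = 2417.3
  West (1, 10): total = 2732.6
  Central (1, 8): total = 2407.3
Minimum is at North with total 762.3 km.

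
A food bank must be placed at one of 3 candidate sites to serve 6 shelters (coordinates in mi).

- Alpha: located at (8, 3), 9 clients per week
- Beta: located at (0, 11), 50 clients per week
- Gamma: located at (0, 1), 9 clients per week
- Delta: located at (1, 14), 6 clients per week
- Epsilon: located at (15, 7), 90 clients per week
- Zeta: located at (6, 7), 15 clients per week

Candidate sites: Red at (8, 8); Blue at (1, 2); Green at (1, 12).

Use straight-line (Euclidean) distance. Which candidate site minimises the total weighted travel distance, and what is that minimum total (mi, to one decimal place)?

Total weighted distance at each candidate:
  Red (8, 8): total = 1293.1
  Blue (1, 2): total = 2045.1
  Green (1, 12): total = 1728.7
Minimum is at Red with total 1293.1 mi.

Red, total 1293.1 mi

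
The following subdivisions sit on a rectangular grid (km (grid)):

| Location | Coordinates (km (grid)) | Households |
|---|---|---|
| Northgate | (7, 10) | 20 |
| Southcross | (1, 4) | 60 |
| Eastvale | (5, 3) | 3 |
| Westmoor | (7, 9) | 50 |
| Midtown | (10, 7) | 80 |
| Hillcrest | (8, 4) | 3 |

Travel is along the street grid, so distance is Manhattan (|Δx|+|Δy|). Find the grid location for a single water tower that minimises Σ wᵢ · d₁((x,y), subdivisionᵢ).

(7, 7)

Manhattan distance separates: Σwᵢ(|x−xᵢ|+|y−yᵢ|) = Σwᵢ|x−xᵢ| + Σwᵢ|y−yᵢ|, so x and y are optimised independently as 1-D weighted medians.
Total weight W = 216; half = 108.
x-coordinate, sorted with cumulative weight:
  x=1 (Southcross, w=60) cum 60
  x=5 (Eastvale, w=3) cum 63
  x=7 (Northgate, w=20) cum 83
  x=7 (Westmoor, w=50) cum 133  ← median
  x=8 (Hillcrest, w=3) cum 136
  x=10 (Midtown, w=80) cum 216
⇒ x* = 7
y-coordinate, sorted with cumulative weight:
  y=3 (Eastvale, w=3) cum 3
  y=4 (Southcross, w=60) cum 63
  y=4 (Hillcrest, w=3) cum 66
  y=7 (Midtown, w=80) cum 146  ← median
  y=9 (Westmoor, w=50) cum 196
  y=10 (Northgate, w=20) cum 216
⇒ y* = 7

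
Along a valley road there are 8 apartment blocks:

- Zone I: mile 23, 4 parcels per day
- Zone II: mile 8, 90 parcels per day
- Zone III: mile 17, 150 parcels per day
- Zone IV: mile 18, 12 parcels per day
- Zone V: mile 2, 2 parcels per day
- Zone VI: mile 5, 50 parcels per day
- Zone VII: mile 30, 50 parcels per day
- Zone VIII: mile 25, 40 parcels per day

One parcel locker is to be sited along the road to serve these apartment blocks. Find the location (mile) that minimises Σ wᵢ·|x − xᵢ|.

For a sum of weighted absolute distances on a line, the optimum is the weighted median (not the mean). Total weight W = 398; half-weight = 199.
Sort by position and accumulate weight:
  mile 2 (Zone V, w=2) → cum 2
  mile 5 (Zone VI, w=50) → cum 52
  mile 8 (Zone II, w=90) → cum 142
  mile 17 (Zone III, w=150) → cum 292  ≥ 199 → median here
  mile 18 (Zone IV, w=12) → cum 304
  mile 23 (Zone I, w=4) → cum 308
  mile 25 (Zone VIII, w=40) → cum 348
  mile 30 (Zone VII, w=50) → cum 398
Optimal location: mile 17.

x = 17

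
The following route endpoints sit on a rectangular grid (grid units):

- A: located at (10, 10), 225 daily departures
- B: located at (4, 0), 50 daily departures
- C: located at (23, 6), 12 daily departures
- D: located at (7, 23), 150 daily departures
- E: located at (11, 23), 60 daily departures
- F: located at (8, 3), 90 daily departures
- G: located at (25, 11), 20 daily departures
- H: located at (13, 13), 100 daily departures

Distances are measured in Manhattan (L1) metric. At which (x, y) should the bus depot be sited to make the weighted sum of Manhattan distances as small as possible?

Manhattan distance separates: Σwᵢ(|x−xᵢ|+|y−yᵢ|) = Σwᵢ|x−xᵢ| + Σwᵢ|y−yᵢ|, so x and y are optimised independently as 1-D weighted medians.
Total weight W = 707; half = 353.5.
x-coordinate, sorted with cumulative weight:
  x=4 (B, w=50) cum 50
  x=7 (D, w=150) cum 200
  x=8 (F, w=90) cum 290
  x=10 (A, w=225) cum 515  ← median
  x=11 (E, w=60) cum 575
  x=13 (H, w=100) cum 675
  x=23 (C, w=12) cum 687
  x=25 (G, w=20) cum 707
⇒ x* = 10
y-coordinate, sorted with cumulative weight:
  y=0 (B, w=50) cum 50
  y=3 (F, w=90) cum 140
  y=6 (C, w=12) cum 152
  y=10 (A, w=225) cum 377  ← median
  y=11 (G, w=20) cum 397
  y=13 (H, w=100) cum 497
  y=23 (D, w=150) cum 647
  y=23 (E, w=60) cum 707
⇒ y* = 10

(10, 10)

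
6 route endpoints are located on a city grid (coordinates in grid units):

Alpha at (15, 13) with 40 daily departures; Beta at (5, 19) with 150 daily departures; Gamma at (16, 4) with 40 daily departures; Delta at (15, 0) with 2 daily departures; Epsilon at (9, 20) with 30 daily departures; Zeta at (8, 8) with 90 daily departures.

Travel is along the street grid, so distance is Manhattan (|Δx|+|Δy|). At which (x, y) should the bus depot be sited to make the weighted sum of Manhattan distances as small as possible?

Manhattan distance separates: Σwᵢ(|x−xᵢ|+|y−yᵢ|) = Σwᵢ|x−xᵢ| + Σwᵢ|y−yᵢ|, so x and y are optimised independently as 1-D weighted medians.
Total weight W = 352; half = 176.
x-coordinate, sorted with cumulative weight:
  x=5 (Beta, w=150) cum 150
  x=8 (Zeta, w=90) cum 240  ← median
  x=9 (Epsilon, w=30) cum 270
  x=15 (Alpha, w=40) cum 310
  x=15 (Delta, w=2) cum 312
  x=16 (Gamma, w=40) cum 352
⇒ x* = 8
y-coordinate, sorted with cumulative weight:
  y=0 (Delta, w=2) cum 2
  y=4 (Gamma, w=40) cum 42
  y=8 (Zeta, w=90) cum 132
  y=13 (Alpha, w=40) cum 172
  y=19 (Beta, w=150) cum 322  ← median
  y=20 (Epsilon, w=30) cum 352
⇒ y* = 19

(8, 19)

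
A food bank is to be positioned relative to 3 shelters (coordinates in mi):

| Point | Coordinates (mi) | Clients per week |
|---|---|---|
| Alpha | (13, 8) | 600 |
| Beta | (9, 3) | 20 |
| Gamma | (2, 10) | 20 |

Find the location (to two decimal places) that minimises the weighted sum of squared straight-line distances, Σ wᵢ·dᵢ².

The minimiser of Σwᵢ‖p−pᵢ‖² is the weighted centroid p* = (Σwᵢpᵢ)/(Σwᵢ).
Σwᵢ = 640.
Σwᵢxᵢ = 600·13 + 20·9 + 20·2 = 8020.
Σwᵢyᵢ = 600·8 + 20·3 + 20·10 = 5060.
x* = 8020/640 = 12.53, y* = 5060/640 = 7.91.

(12.53, 7.91)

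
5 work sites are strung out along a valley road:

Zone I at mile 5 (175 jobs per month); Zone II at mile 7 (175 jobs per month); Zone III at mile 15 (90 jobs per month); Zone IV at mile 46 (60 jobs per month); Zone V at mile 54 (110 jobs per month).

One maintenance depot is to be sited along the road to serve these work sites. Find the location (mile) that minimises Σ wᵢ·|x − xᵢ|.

For a sum of weighted absolute distances on a line, the optimum is the weighted median (not the mean). Total weight W = 610; half-weight = 305.
Sort by position and accumulate weight:
  mile 5 (Zone I, w=175) → cum 175
  mile 7 (Zone II, w=175) → cum 350  ≥ 305 → median here
  mile 15 (Zone III, w=90) → cum 440
  mile 46 (Zone IV, w=60) → cum 500
  mile 54 (Zone V, w=110) → cum 610
Optimal location: mile 7.

x = 7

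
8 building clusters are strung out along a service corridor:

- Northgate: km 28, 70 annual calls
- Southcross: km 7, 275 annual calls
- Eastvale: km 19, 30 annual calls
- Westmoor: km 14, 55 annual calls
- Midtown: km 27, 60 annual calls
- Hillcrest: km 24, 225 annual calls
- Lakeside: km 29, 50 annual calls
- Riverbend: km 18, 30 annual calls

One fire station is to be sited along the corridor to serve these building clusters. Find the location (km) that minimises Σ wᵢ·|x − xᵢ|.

For a sum of weighted absolute distances on a line, the optimum is the weighted median (not the mean). Total weight W = 795; half-weight = 397.5.
Sort by position and accumulate weight:
  km 7 (Southcross, w=275) → cum 275
  km 14 (Westmoor, w=55) → cum 330
  km 18 (Riverbend, w=30) → cum 360
  km 19 (Eastvale, w=30) → cum 390
  km 24 (Hillcrest, w=225) → cum 615  ≥ 397.5 → median here
  km 27 (Midtown, w=60) → cum 675
  km 28 (Northgate, w=70) → cum 745
  km 29 (Lakeside, w=50) → cum 795
Optimal location: km 24.

x = 24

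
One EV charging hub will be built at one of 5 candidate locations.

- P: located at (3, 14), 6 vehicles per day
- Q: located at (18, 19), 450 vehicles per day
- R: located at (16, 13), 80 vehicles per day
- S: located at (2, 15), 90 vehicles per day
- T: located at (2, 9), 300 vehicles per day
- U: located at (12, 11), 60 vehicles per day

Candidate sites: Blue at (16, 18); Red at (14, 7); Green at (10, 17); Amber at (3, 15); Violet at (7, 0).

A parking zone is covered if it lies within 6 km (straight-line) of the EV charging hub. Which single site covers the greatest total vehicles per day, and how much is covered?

Coverage radius r = 6 km; a point is covered iff (Δx)²+(Δy)² ≤ 6² = 36.
  Blue (16, 18): covers {Q, R} → 530
  Red (14, 7): covers {U} → 60
  Green (10, 17): covers {none} → 0
  Amber (3, 15): covers {P, S} → 96
  Violet (7, 0): covers {none} → 0
Maximum coverage at Blue: 530 vehicles per day.

Blue, covering 530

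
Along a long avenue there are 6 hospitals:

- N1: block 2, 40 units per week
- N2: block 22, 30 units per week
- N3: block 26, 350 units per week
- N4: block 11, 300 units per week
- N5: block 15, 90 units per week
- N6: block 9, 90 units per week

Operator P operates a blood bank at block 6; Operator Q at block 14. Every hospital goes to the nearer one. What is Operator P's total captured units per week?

The indifferent point is the midpoint (6+14)/2 = 10; hospitals left of it (closer to Operator P at 6) go to Operator P, those right go to Operator Q.
  N1 at 2 (w=40) → Operator P
  N6 at 9 (w=90) → Operator P
  N4 at 11 (w=300) → Operator Q
  N5 at 15 (w=90) → Operator Q
  N2 at 22 (w=30) → Operator Q
  N3 at 26 (w=350) → Operator Q
Operator P captures 130; Operator Q captures 770.

130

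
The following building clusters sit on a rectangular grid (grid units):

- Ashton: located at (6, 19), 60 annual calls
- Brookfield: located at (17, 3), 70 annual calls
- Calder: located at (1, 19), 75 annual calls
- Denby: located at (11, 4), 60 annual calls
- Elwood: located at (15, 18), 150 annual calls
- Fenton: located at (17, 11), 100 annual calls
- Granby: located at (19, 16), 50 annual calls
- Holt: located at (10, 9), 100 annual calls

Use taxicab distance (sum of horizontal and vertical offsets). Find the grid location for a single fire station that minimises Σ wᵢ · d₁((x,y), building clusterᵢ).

Manhattan distance separates: Σwᵢ(|x−xᵢ|+|y−yᵢ|) = Σwᵢ|x−xᵢ| + Σwᵢ|y−yᵢ|, so x and y are optimised independently as 1-D weighted medians.
Total weight W = 665; half = 332.5.
x-coordinate, sorted with cumulative weight:
  x=1 (Calder, w=75) cum 75
  x=6 (Ashton, w=60) cum 135
  x=10 (Holt, w=100) cum 235
  x=11 (Denby, w=60) cum 295
  x=15 (Elwood, w=150) cum 445  ← median
  x=17 (Brookfield, w=70) cum 515
  x=17 (Fenton, w=100) cum 615
  x=19 (Granby, w=50) cum 665
⇒ x* = 15
y-coordinate, sorted with cumulative weight:
  y=3 (Brookfield, w=70) cum 70
  y=4 (Denby, w=60) cum 130
  y=9 (Holt, w=100) cum 230
  y=11 (Fenton, w=100) cum 330
  y=16 (Granby, w=50) cum 380  ← median
  y=18 (Elwood, w=150) cum 530
  y=19 (Ashton, w=60) cum 590
  y=19 (Calder, w=75) cum 665
⇒ y* = 16

(15, 16)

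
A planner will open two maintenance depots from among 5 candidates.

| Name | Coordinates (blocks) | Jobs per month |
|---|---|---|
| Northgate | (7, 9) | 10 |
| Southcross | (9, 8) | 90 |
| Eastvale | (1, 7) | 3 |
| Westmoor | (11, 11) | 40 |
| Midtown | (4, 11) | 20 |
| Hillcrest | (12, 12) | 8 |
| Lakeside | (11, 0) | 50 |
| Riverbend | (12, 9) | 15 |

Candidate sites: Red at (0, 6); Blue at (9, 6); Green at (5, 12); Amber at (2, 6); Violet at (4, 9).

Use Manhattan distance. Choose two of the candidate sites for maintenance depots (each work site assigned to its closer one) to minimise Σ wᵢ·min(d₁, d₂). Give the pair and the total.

Evaluate every pair (each demand assigned to the nearer of the two):
  {Blue, Violet}: total = 1107
  {Blue, Green}: total = 1123
  {Blue, Amber}: total = 1218
  {Red, Blue}: total = 1258
  {Green, Violet}: total = 1881
  {Amber, Violet}: total = 1934
  {Red, Violet}: total = 1984
  {Green, Amber}: total = 2052
  {Red, Green}: total = 2152
  {Red, Amber}: total = 2669
Best pair: {Blue, Violet} with total 1107.

{Blue, Violet}, total 1107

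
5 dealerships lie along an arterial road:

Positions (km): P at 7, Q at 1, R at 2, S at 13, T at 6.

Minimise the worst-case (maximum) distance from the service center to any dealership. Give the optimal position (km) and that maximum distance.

The 1-center on a line is the midpoint of the two extreme points: leftmost at 1, rightmost at 13.
Optimal location = (1 + 13)/2 = 7; maximum distance = (13 − 1)/2 = 6.

location 7, max distance 6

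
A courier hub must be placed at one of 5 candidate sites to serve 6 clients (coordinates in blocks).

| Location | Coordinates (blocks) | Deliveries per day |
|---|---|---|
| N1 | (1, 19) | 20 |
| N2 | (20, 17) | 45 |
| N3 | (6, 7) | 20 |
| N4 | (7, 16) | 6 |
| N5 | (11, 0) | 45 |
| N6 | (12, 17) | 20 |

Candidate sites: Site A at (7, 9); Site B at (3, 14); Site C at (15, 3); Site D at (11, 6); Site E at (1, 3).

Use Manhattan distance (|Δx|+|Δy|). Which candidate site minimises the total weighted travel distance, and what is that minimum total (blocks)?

Site D, total 2074 blocks

Total weighted distance at each candidate:
  Site A (7, 9): total = 2212
  Site B (3, 14): total = 2506
  Site C (15, 3): total = 2496
  Site D (11, 6): total = 2074
  Site E (1, 3): total = 3184
Minimum is at Site D with total 2074 blocks.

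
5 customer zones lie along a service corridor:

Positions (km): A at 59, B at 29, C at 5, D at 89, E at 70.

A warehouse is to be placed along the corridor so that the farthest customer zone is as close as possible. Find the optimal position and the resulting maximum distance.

location 47, max distance 42

The 1-center on a line is the midpoint of the two extreme points: leftmost at 5, rightmost at 89.
Optimal location = (5 + 89)/2 = 47; maximum distance = (89 − 5)/2 = 42.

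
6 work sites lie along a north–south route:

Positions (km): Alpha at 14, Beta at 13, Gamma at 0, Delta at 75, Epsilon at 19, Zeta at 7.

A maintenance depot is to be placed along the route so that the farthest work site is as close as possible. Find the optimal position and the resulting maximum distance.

The 1-center on a line is the midpoint of the two extreme points: leftmost at 0, rightmost at 75.
Optimal location = (0 + 75)/2 = 37.5; maximum distance = (75 − 0)/2 = 37.5.

location 37.5, max distance 37.5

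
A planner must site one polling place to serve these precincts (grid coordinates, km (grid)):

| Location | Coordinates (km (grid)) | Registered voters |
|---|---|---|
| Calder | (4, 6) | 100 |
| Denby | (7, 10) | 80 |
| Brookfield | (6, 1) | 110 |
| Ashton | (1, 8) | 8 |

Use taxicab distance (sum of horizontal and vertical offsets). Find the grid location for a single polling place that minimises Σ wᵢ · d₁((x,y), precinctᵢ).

Manhattan distance separates: Σwᵢ(|x−xᵢ|+|y−yᵢ|) = Σwᵢ|x−xᵢ| + Σwᵢ|y−yᵢ|, so x and y are optimised independently as 1-D weighted medians.
Total weight W = 298; half = 149.
x-coordinate, sorted with cumulative weight:
  x=1 (Ashton, w=8) cum 8
  x=4 (Calder, w=100) cum 108
  x=6 (Brookfield, w=110) cum 218  ← median
  x=7 (Denby, w=80) cum 298
⇒ x* = 6
y-coordinate, sorted with cumulative weight:
  y=1 (Brookfield, w=110) cum 110
  y=6 (Calder, w=100) cum 210  ← median
  y=8 (Ashton, w=8) cum 218
  y=10 (Denby, w=80) cum 298
⇒ y* = 6

(6, 6)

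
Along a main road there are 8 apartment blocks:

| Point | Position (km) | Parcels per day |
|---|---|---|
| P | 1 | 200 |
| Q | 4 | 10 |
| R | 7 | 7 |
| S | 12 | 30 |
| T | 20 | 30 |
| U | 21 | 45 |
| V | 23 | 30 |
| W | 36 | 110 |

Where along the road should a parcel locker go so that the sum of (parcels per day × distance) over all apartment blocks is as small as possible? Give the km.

x = 12

For a sum of weighted absolute distances on a line, the optimum is the weighted median (not the mean). Total weight W = 462; half-weight = 231.
Sort by position and accumulate weight:
  km 1 (P, w=200) → cum 200
  km 4 (Q, w=10) → cum 210
  km 7 (R, w=7) → cum 217
  km 12 (S, w=30) → cum 247  ≥ 231 → median here
  km 20 (T, w=30) → cum 277
  km 21 (U, w=45) → cum 322
  km 23 (V, w=30) → cum 352
  km 36 (W, w=110) → cum 462
Optimal location: km 12.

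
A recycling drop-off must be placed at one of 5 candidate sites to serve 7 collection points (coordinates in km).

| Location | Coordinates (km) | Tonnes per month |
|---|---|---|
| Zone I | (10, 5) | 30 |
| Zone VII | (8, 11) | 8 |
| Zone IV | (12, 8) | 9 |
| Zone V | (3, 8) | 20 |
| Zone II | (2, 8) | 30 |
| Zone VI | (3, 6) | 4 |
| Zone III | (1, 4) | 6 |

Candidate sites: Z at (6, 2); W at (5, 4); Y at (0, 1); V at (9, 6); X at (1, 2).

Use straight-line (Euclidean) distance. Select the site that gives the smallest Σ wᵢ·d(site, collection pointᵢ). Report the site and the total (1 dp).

Total weighted distance at each candidate:
  Z (6, 2): total = 702.9
  W (5, 4): total = 561.2
  Y (0, 1): total = 963.6
  V (9, 6): total = 534.0
  X (1, 2): total = 827.5
Minimum is at V with total 534.0 km.

V, total 534.0 km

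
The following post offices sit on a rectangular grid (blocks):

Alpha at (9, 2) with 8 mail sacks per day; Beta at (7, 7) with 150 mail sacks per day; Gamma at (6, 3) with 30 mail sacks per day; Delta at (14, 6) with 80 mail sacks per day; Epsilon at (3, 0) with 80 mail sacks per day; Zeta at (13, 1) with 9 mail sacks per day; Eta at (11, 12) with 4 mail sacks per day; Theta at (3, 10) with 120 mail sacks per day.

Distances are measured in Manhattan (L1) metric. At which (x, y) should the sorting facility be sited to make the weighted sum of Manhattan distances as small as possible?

(7, 7)

Manhattan distance separates: Σwᵢ(|x−xᵢ|+|y−yᵢ|) = Σwᵢ|x−xᵢ| + Σwᵢ|y−yᵢ|, so x and y are optimised independently as 1-D weighted medians.
Total weight W = 481; half = 240.5.
x-coordinate, sorted with cumulative weight:
  x=3 (Epsilon, w=80) cum 80
  x=3 (Theta, w=120) cum 200
  x=6 (Gamma, w=30) cum 230
  x=7 (Beta, w=150) cum 380  ← median
  x=9 (Alpha, w=8) cum 388
  x=11 (Eta, w=4) cum 392
  x=13 (Zeta, w=9) cum 401
  x=14 (Delta, w=80) cum 481
⇒ x* = 7
y-coordinate, sorted with cumulative weight:
  y=0 (Epsilon, w=80) cum 80
  y=1 (Zeta, w=9) cum 89
  y=2 (Alpha, w=8) cum 97
  y=3 (Gamma, w=30) cum 127
  y=6 (Delta, w=80) cum 207
  y=7 (Beta, w=150) cum 357  ← median
  y=10 (Theta, w=120) cum 477
  y=12 (Eta, w=4) cum 481
⇒ y* = 7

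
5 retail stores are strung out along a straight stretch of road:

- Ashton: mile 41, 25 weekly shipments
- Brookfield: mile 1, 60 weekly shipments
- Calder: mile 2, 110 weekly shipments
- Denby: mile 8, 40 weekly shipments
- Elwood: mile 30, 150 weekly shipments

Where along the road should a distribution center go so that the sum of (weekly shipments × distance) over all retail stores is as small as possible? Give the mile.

For a sum of weighted absolute distances on a line, the optimum is the weighted median (not the mean). Total weight W = 385; half-weight = 192.5.
Sort by position and accumulate weight:
  mile 1 (Brookfield, w=60) → cum 60
  mile 2 (Calder, w=110) → cum 170
  mile 8 (Denby, w=40) → cum 210  ≥ 192.5 → median here
  mile 30 (Elwood, w=150) → cum 360
  mile 41 (Ashton, w=25) → cum 385
Optimal location: mile 8.

x = 8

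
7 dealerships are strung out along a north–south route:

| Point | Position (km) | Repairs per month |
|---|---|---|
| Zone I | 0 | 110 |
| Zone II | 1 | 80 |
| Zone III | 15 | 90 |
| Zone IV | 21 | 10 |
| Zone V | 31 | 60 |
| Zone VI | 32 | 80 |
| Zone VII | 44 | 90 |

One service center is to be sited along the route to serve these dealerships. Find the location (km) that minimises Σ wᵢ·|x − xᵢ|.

For a sum of weighted absolute distances on a line, the optimum is the weighted median (not the mean). Total weight W = 520; half-weight = 260.
Sort by position and accumulate weight:
  km 0 (Zone I, w=110) → cum 110
  km 1 (Zone II, w=80) → cum 190
  km 15 (Zone III, w=90) → cum 280  ≥ 260 → median here
  km 21 (Zone IV, w=10) → cum 290
  km 31 (Zone V, w=60) → cum 350
  km 32 (Zone VI, w=80) → cum 430
  km 44 (Zone VII, w=90) → cum 520
Optimal location: km 15.

x = 15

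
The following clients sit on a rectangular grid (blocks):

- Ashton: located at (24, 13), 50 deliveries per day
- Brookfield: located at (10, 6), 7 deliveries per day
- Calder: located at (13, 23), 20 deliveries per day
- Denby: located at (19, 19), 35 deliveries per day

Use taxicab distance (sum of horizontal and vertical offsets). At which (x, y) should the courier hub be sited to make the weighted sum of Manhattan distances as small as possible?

Manhattan distance separates: Σwᵢ(|x−xᵢ|+|y−yᵢ|) = Σwᵢ|x−xᵢ| + Σwᵢ|y−yᵢ|, so x and y are optimised independently as 1-D weighted medians.
Total weight W = 112; half = 56.
x-coordinate, sorted with cumulative weight:
  x=10 (Brookfield, w=7) cum 7
  x=13 (Calder, w=20) cum 27
  x=19 (Denby, w=35) cum 62  ← median
  x=24 (Ashton, w=50) cum 112
⇒ x* = 19
y-coordinate, sorted with cumulative weight:
  y=6 (Brookfield, w=7) cum 7
  y=13 (Ashton, w=50) cum 57  ← median
  y=19 (Denby, w=35) cum 92
  y=23 (Calder, w=20) cum 112
⇒ y* = 13

(19, 13)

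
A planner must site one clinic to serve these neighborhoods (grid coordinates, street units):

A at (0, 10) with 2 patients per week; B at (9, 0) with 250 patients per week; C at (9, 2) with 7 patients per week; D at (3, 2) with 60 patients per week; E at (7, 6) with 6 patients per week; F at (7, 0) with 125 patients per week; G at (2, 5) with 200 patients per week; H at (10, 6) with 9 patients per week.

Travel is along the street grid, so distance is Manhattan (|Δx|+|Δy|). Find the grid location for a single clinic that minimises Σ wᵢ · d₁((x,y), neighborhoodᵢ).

(7, 0)

Manhattan distance separates: Σwᵢ(|x−xᵢ|+|y−yᵢ|) = Σwᵢ|x−xᵢ| + Σwᵢ|y−yᵢ|, so x and y are optimised independently as 1-D weighted medians.
Total weight W = 659; half = 329.5.
x-coordinate, sorted with cumulative weight:
  x=0 (A, w=2) cum 2
  x=2 (G, w=200) cum 202
  x=3 (D, w=60) cum 262
  x=7 (E, w=6) cum 268
  x=7 (F, w=125) cum 393  ← median
  x=9 (B, w=250) cum 643
  x=9 (C, w=7) cum 650
  x=10 (H, w=9) cum 659
⇒ x* = 7
y-coordinate, sorted with cumulative weight:
  y=0 (B, w=250) cum 250
  y=0 (F, w=125) cum 375  ← median
  y=2 (C, w=7) cum 382
  y=2 (D, w=60) cum 442
  y=5 (G, w=200) cum 642
  y=6 (E, w=6) cum 648
  y=6 (H, w=9) cum 657
  y=10 (A, w=2) cum 659
⇒ y* = 0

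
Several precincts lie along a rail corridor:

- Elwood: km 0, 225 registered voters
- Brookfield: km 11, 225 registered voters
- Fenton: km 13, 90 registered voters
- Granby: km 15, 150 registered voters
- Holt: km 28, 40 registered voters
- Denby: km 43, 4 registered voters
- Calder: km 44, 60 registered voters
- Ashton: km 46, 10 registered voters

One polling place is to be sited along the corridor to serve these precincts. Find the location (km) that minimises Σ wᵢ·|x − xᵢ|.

x = 11

For a sum of weighted absolute distances on a line, the optimum is the weighted median (not the mean). Total weight W = 804; half-weight = 402.
Sort by position and accumulate weight:
  km 0 (Elwood, w=225) → cum 225
  km 11 (Brookfield, w=225) → cum 450  ≥ 402 → median here
  km 13 (Fenton, w=90) → cum 540
  km 15 (Granby, w=150) → cum 690
  km 28 (Holt, w=40) → cum 730
  km 43 (Denby, w=4) → cum 734
  km 44 (Calder, w=60) → cum 794
  km 46 (Ashton, w=10) → cum 804
Optimal location: km 11.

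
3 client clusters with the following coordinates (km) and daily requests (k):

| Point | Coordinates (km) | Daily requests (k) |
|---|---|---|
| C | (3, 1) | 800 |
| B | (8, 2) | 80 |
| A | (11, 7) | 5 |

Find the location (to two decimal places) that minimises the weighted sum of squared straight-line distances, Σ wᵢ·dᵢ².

The minimiser of Σwᵢ‖p−pᵢ‖² is the weighted centroid p* = (Σwᵢpᵢ)/(Σwᵢ).
Σwᵢ = 885.
Σwᵢxᵢ = 800·3 + 80·8 + 5·11 = 3095.
Σwᵢyᵢ = 800·1 + 80·2 + 5·7 = 995.
x* = 3095/885 = 3.50, y* = 995/885 = 1.12.

(3.50, 1.12)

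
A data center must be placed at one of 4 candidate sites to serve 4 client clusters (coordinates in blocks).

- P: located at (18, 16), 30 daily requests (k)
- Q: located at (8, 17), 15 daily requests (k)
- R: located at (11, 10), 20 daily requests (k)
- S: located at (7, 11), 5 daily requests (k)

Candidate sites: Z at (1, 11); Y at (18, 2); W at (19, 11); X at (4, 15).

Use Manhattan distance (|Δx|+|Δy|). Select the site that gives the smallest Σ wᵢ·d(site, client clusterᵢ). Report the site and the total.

Total weighted distance at each candidate:
  Z (1, 11): total = 1105
  Y (18, 2): total = 1195
  W (19, 11): total = 675
  X (4, 15): total = 815
Minimum is at W with total 675 blocks.

W, total 675 blocks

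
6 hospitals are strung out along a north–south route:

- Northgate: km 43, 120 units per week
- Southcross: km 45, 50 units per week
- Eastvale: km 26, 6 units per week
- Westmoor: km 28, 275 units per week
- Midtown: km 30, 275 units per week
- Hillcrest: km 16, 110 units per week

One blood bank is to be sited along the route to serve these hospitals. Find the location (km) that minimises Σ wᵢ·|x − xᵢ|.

x = 30

For a sum of weighted absolute distances on a line, the optimum is the weighted median (not the mean). Total weight W = 836; half-weight = 418.
Sort by position and accumulate weight:
  km 16 (Hillcrest, w=110) → cum 110
  km 26 (Eastvale, w=6) → cum 116
  km 28 (Westmoor, w=275) → cum 391
  km 30 (Midtown, w=275) → cum 666  ≥ 418 → median here
  km 43 (Northgate, w=120) → cum 786
  km 45 (Southcross, w=50) → cum 836
Optimal location: km 30.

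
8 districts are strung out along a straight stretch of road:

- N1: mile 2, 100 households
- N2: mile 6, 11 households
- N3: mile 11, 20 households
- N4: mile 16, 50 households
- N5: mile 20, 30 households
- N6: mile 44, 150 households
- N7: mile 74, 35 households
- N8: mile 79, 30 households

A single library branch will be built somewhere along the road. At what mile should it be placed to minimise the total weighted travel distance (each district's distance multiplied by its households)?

For a sum of weighted absolute distances on a line, the optimum is the weighted median (not the mean). Total weight W = 426; half-weight = 213.
Sort by position and accumulate weight:
  mile 2 (N1, w=100) → cum 100
  mile 6 (N2, w=11) → cum 111
  mile 11 (N3, w=20) → cum 131
  mile 16 (N4, w=50) → cum 181
  mile 20 (N5, w=30) → cum 211
  mile 44 (N6, w=150) → cum 361  ≥ 213 → median here
  mile 74 (N7, w=35) → cum 396
  mile 79 (N8, w=30) → cum 426
Optimal location: mile 44.

x = 44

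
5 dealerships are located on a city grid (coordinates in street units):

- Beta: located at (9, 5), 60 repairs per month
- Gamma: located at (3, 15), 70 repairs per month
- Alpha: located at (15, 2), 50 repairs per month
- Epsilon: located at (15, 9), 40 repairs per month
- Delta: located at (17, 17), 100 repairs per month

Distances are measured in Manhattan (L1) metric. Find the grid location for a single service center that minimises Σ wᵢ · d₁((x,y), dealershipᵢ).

(15, 15)

Manhattan distance separates: Σwᵢ(|x−xᵢ|+|y−yᵢ|) = Σwᵢ|x−xᵢ| + Σwᵢ|y−yᵢ|, so x and y are optimised independently as 1-D weighted medians.
Total weight W = 320; half = 160.
x-coordinate, sorted with cumulative weight:
  x=3 (Gamma, w=70) cum 70
  x=9 (Beta, w=60) cum 130
  x=15 (Alpha, w=50) cum 180  ← median
  x=15 (Epsilon, w=40) cum 220
  x=17 (Delta, w=100) cum 320
⇒ x* = 15
y-coordinate, sorted with cumulative weight:
  y=2 (Alpha, w=50) cum 50
  y=5 (Beta, w=60) cum 110
  y=9 (Epsilon, w=40) cum 150
  y=15 (Gamma, w=70) cum 220  ← median
  y=17 (Delta, w=100) cum 320
⇒ y* = 15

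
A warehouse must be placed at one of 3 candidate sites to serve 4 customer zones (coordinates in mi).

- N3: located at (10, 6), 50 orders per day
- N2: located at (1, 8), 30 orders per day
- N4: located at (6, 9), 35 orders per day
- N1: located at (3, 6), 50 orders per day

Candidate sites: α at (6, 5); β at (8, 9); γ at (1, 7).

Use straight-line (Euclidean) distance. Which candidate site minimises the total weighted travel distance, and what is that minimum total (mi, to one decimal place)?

Total weighted distance at each candidate:
  α (6, 5): total = 679.2
  β (8, 9): total = 754.0
  γ (1, 7): total = 783.1
Minimum is at α with total 679.2 mi.

α, total 679.2 mi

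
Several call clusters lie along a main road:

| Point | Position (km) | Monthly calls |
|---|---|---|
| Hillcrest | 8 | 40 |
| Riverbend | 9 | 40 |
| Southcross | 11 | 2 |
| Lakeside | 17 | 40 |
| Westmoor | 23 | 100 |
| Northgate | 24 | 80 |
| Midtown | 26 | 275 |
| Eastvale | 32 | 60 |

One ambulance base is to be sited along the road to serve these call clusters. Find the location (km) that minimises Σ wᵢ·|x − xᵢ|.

x = 26

For a sum of weighted absolute distances on a line, the optimum is the weighted median (not the mean). Total weight W = 637; half-weight = 318.5.
Sort by position and accumulate weight:
  km 8 (Hillcrest, w=40) → cum 40
  km 9 (Riverbend, w=40) → cum 80
  km 11 (Southcross, w=2) → cum 82
  km 17 (Lakeside, w=40) → cum 122
  km 23 (Westmoor, w=100) → cum 222
  km 24 (Northgate, w=80) → cum 302
  km 26 (Midtown, w=275) → cum 577  ≥ 318.5 → median here
  km 32 (Eastvale, w=60) → cum 637
Optimal location: km 26.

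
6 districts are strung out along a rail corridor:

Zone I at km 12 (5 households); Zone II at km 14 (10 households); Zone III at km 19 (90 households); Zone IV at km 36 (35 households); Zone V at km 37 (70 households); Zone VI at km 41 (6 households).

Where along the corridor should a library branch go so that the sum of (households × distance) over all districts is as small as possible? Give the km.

For a sum of weighted absolute distances on a line, the optimum is the weighted median (not the mean). Total weight W = 216; half-weight = 108.
Sort by position and accumulate weight:
  km 12 (Zone I, w=5) → cum 5
  km 14 (Zone II, w=10) → cum 15
  km 19 (Zone III, w=90) → cum 105
  km 36 (Zone IV, w=35) → cum 140  ≥ 108 → median here
  km 37 (Zone V, w=70) → cum 210
  km 41 (Zone VI, w=6) → cum 216
Optimal location: km 36.

x = 36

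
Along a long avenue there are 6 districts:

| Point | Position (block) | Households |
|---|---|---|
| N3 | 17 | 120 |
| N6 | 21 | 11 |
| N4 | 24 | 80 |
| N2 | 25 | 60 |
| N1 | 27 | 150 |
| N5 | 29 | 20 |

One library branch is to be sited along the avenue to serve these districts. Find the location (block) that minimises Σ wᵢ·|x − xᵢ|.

x = 25

For a sum of weighted absolute distances on a line, the optimum is the weighted median (not the mean). Total weight W = 441; half-weight = 220.5.
Sort by position and accumulate weight:
  block 17 (N3, w=120) → cum 120
  block 21 (N6, w=11) → cum 131
  block 24 (N4, w=80) → cum 211
  block 25 (N2, w=60) → cum 271  ≥ 220.5 → median here
  block 27 (N1, w=150) → cum 421
  block 29 (N5, w=20) → cum 441
Optimal location: block 25.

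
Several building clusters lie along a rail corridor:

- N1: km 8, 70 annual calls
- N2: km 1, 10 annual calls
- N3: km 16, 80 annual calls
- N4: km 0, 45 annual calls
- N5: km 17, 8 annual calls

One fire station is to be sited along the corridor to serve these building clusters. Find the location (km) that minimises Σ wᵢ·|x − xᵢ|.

For a sum of weighted absolute distances on a line, the optimum is the weighted median (not the mean). Total weight W = 213; half-weight = 106.5.
Sort by position and accumulate weight:
  km 0 (N4, w=45) → cum 45
  km 1 (N2, w=10) → cum 55
  km 8 (N1, w=70) → cum 125  ≥ 106.5 → median here
  km 16 (N3, w=80) → cum 205
  km 17 (N5, w=8) → cum 213
Optimal location: km 8.

x = 8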